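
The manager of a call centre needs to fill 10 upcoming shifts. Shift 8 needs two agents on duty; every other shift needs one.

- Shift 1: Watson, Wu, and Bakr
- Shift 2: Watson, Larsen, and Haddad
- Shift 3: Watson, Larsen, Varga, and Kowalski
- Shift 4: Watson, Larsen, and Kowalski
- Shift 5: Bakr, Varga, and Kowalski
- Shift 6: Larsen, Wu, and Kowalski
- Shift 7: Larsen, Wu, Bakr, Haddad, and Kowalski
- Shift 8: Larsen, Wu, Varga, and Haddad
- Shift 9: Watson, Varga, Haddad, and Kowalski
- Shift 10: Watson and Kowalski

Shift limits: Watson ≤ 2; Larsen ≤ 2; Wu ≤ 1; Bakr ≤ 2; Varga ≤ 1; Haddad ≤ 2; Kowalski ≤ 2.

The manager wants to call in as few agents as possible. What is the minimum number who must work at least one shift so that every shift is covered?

11 slots to fill and no one can take more than 2, so at least ⌈11/2⌉ = 6 agents are needed.
Watson, Larsen, Wu, Bakr, Haddad, and Kowalski alone can cover everything: Shift 1→Watson, Shift 2→Larsen, Shift 3→Larsen, Shift 4→Kowalski, Shift 5→Bakr, Shift 6→Kowalski, Shift 7→Bakr, Shift 8→Wu+Haddad, Shift 9→Haddad, Shift 10→Watson.

6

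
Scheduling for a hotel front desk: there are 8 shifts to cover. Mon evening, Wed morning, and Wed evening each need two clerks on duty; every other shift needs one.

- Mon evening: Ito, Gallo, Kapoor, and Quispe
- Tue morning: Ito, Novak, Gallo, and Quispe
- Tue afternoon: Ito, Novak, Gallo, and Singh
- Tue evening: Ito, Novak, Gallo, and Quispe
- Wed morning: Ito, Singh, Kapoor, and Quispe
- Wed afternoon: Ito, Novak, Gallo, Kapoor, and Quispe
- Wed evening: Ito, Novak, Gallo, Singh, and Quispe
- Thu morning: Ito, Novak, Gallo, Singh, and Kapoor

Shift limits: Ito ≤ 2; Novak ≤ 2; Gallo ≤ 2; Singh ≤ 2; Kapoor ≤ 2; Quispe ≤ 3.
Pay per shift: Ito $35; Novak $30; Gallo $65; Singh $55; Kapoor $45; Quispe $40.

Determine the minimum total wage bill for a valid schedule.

Picking the cheapest available clerk for each shift independently would cost $365, but that ignores the shift limits.
An optimal schedule: Mon evening→Quispe+Kapoor, Tue morning→Novak, Tue afternoon→Novak, Tue evening→Ito, Wed morning→Quispe+Singh, Wed afternoon→Ito, Wed evening→Quispe+Singh, Thu morning→Kapoor.
Total: 40 + 45 + 30 + 30 + 35 + 40 + 55 + 35 + 40 + 55 + 45 = $450.

$450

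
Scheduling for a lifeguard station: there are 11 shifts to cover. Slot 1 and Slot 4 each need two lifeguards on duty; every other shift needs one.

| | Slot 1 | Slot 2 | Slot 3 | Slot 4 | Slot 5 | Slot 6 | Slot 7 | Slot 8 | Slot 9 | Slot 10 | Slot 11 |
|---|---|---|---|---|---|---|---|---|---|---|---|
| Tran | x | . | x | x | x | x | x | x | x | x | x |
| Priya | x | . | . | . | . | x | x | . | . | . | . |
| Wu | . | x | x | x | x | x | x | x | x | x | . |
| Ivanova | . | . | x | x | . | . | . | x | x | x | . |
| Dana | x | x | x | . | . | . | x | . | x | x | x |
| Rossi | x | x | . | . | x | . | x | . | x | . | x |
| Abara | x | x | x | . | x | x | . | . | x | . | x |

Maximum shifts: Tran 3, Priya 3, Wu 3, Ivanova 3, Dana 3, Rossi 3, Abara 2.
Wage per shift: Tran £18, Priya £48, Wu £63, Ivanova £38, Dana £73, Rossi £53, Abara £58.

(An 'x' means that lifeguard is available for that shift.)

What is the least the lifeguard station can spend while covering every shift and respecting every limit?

Picking the cheapest available lifeguard for each shift independently would cost £319, but that ignores the shift limits.
An optimal schedule: Slot 1→Priya+Abara, Slot 2→Rossi, Slot 3→Ivanova, Slot 4→Tran+Ivanova, Slot 5→Tran, Slot 6→Priya, Slot 7→Priya, Slot 8→Tran, Slot 9→Rossi, Slot 10→Ivanova, Slot 11→Rossi.
Total: 48 + 58 + 53 + 38 + 18 + 38 + 18 + 48 + 48 + 18 + 53 + 38 + 53 = £529.

£529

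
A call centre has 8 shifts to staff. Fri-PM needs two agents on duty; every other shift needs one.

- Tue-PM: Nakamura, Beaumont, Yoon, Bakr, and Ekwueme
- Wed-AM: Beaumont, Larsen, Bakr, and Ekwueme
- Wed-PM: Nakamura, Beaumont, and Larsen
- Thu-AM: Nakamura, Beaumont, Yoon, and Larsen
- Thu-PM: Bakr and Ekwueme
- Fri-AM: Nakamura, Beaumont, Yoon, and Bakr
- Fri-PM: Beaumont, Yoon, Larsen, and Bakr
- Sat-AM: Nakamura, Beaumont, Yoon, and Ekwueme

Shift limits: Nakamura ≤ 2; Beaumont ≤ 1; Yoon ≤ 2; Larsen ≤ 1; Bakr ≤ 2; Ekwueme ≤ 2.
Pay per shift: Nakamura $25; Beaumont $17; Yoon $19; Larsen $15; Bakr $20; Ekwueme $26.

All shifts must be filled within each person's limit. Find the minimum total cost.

$186

Picking the cheapest available agent for each shift independently would cost $148, but that ignores the shift limits.
An optimal schedule: Tue-PM→Ekwueme, Wed-AM→Beaumont, Wed-PM→Nakamura, Thu-AM→Nakamura, Thu-PM→Bakr, Fri-AM→Yoon, Fri-PM→Larsen+Bakr, Sat-AM→Yoon.
Total: 26 + 17 + 25 + 25 + 20 + 19 + 15 + 20 + 19 = $186.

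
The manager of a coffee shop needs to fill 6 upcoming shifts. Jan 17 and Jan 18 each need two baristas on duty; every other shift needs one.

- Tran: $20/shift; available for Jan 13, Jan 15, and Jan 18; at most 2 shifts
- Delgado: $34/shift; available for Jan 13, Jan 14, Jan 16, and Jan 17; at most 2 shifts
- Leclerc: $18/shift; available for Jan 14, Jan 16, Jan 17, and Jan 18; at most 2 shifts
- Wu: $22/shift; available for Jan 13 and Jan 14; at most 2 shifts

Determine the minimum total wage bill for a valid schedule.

$188

Jan 15 can only be covered by Tran, so that assignment is forced.
Jan 17 can only be covered by Delgado and Leclerc, so that assignment is forced.
Jan 18 can only be covered by Tran and Leclerc, so that assignment is forced.
Picking the cheapest available barista for each shift independently would cost $166, but that ignores the shift limits.
An optimal schedule: Jan 13→Wu, Jan 14→Wu, Jan 15→Tran, Jan 16→Delgado, Jan 17→Delgado+Leclerc, Jan 18→Tran+Leclerc.
Total: 22 + 22 + 20 + 34 + 34 + 18 + 20 + 18 = $188.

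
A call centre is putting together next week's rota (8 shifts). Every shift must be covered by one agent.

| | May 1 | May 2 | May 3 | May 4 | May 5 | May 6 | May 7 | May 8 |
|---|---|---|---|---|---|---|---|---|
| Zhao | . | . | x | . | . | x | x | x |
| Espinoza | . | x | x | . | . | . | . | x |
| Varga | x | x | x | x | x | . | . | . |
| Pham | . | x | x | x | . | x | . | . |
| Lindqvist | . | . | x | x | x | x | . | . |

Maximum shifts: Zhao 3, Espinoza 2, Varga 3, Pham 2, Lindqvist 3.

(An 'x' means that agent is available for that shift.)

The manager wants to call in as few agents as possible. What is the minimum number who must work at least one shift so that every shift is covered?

3

8 slots to fill and no one can take more than 3, so at least ⌈8/3⌉ = 3 agents are needed.
Zhao, Espinoza, and Varga alone can cover everything: May 1→Varga, May 2→Espinoza, May 3→Espinoza, May 4→Varga, May 5→Varga, May 6→Zhao, May 7→Zhao, May 8→Zhao.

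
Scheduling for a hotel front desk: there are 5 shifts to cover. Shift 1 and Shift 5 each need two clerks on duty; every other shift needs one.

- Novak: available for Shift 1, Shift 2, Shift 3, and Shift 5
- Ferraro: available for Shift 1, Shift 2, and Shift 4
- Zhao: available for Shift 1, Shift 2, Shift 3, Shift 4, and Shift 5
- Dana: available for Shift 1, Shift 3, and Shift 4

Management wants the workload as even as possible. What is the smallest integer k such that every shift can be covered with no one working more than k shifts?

With 4 clerks and 7 worker-slots to fill, someone must work at least ⌈7/4⌉ = 2 shifts, so k ≥ 2.
k = 2 works: Shift 1→Ferraro+Dana, Shift 2→Novak, Shift 3→Zhao, Shift 4→Ferraro, Shift 5→Novak+Zhao.
Loads: Novak 2, Ferraro 2, Zhao 2, Dana 1 — all ≤ 2.

2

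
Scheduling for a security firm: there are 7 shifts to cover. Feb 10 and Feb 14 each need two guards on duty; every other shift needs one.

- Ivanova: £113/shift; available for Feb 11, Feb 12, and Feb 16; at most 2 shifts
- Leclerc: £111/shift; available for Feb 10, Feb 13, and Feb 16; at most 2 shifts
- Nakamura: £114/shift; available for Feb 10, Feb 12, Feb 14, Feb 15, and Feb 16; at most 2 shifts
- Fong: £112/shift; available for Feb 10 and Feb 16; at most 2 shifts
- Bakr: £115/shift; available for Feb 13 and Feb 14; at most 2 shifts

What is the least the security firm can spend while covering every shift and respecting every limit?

£1015

Feb 11 can only be covered by Ivanova, so that assignment is forced.
Feb 14 can only be covered by Nakamura and Bakr, so that assignment is forced.
Feb 15 can only be covered by Nakamura, so that assignment is forced.
Picking the cheapest available guard for each shift independently would cost £1014, but that ignores the shift limits.
An optimal schedule: Feb 10→Leclerc+Fong, Feb 11→Ivanova, Feb 12→Ivanova, Feb 13→Leclerc, Feb 14→Nakamura+Bakr, Feb 15→Nakamura, Feb 16→Fong.
Total: 111 + 112 + 113 + 113 + 111 + 114 + 115 + 114 + 112 = £1015.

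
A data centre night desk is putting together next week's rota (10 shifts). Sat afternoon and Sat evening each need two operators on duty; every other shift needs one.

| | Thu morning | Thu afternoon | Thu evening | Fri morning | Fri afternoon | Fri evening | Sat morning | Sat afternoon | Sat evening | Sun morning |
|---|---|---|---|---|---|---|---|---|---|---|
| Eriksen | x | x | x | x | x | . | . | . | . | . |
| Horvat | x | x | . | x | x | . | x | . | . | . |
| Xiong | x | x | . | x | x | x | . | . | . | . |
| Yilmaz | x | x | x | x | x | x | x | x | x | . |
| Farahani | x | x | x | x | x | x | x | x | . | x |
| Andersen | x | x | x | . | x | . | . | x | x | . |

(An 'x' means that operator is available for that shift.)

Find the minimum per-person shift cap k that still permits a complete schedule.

With 6 operators and 12 worker-slots to fill, someone must work at least ⌈12/6⌉ = 2 shifts, so k ≥ 2.
k = 2 works: Thu morning→Horvat, Thu afternoon→Xiong, Thu evening→Eriksen, Fri morning→Eriksen, Fri afternoon→Andersen, Fri evening→Xiong, Sat morning→Horvat, Sat afternoon→Yilmaz+Farahani, Sat evening→Yilmaz+Andersen, Sun morning→Farahani.
Loads: Eriksen 2, Horvat 2, Xiong 2, Yilmaz 2, Farahani 2, Andersen 2 — all ≤ 2.

2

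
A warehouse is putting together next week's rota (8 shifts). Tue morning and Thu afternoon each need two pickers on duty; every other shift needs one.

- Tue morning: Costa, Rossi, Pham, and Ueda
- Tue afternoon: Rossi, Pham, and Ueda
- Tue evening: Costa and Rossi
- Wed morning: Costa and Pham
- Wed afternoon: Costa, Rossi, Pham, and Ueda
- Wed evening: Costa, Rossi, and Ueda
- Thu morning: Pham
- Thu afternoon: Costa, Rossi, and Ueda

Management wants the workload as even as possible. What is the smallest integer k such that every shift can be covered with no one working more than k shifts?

3

With 4 pickers and 10 worker-slots to fill, someone must work at least ⌈10/4⌉ = 3 shifts, so k ≥ 3.
k = 3 works: Tue morning→Pham+Ueda, Tue afternoon→Rossi, Tue evening→Costa, Wed morning→Costa, Wed afternoon→Rossi, Wed evening→Costa, Thu morning→Pham, Thu afternoon→Rossi+Ueda.
Loads: Costa 3, Rossi 3, Pham 2, Ueda 2 — all ≤ 3.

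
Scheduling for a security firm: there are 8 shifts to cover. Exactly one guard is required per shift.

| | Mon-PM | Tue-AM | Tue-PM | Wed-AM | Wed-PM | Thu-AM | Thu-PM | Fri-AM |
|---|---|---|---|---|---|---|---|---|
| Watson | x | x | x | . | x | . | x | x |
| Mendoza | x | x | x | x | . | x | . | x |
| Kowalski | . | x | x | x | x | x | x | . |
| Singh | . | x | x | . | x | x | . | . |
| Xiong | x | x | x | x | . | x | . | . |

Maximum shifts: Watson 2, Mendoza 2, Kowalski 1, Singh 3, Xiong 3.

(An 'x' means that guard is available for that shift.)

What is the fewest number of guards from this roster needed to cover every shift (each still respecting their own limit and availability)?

8 slots to fill and no one can take more than 3, so at least ⌈8/3⌉ = 3 guards are needed.
Watson, Singh, and Xiong alone can cover everything: Mon-PM→Xiong, Tue-AM→Singh, Tue-PM→Xiong, Wed-AM→Xiong, Wed-PM→Singh, Thu-AM→Singh, Thu-PM→Watson, Fri-AM→Watson.

3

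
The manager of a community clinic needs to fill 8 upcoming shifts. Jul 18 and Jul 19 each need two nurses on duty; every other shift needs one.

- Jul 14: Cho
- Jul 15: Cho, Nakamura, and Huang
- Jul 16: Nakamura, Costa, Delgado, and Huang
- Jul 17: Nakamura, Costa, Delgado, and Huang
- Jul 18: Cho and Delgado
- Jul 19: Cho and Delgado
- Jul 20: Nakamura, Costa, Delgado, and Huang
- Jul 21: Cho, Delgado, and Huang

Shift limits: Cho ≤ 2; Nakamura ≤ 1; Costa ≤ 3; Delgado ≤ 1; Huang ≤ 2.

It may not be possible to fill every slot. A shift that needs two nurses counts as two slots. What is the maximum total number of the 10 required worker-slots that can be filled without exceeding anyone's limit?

Total capacity across all nurses is 2+1+3+1+2 = 9, and 10 slots are needed, so at most 9 can be filled.
Shifts {Jul 18, Jul 19} need 4 slots but only Cho and Delgado are available for them, supplying at most 3 — so at least 1 slot must go unfilled.
An assignment achieving 8: Jul 14→Cho, Jul 15→Nakamura, Jul 16→Costa, Jul 17→Costa, Jul 18→Cho+Delgado, Jul 20→Costa, Jul 21→Huang.
Loads: Cho 2/2, Nakamura 1/1, Costa 3/3, Delgado 1/1, Huang 1/2.

8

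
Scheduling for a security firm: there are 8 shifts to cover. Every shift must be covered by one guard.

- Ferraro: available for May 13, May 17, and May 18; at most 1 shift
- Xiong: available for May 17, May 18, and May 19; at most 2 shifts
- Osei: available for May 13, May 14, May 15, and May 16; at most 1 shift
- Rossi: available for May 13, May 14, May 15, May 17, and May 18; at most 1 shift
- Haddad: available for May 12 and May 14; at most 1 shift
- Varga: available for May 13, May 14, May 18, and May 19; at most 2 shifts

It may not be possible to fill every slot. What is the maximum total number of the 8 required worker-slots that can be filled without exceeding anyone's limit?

8

Total capacity across all guards is 1+2+1+1+1+2 = 8, and 8 slots are needed, so at most 8 can be filled.
An assignment achieving 8: May 12→Haddad, May 13→Varga, May 14→Varga, May 15→Rossi, May 16→Osei, May 17→Ferraro, May 18→Xiong, May 19→Xiong.
Loads: Ferraro 1/1, Xiong 2/2, Osei 1/1, Rossi 1/1, Haddad 1/1, Varga 2/2.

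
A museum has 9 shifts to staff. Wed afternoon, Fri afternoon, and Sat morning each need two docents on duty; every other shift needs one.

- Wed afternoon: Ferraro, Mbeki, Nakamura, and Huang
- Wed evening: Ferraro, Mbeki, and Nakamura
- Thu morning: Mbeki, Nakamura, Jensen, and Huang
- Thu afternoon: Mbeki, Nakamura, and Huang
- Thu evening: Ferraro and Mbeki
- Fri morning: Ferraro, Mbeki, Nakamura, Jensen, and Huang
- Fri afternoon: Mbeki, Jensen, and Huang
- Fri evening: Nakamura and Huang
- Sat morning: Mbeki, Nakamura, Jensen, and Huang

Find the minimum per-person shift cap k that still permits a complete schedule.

With 5 docents and 12 worker-slots to fill, someone must work at least ⌈12/5⌉ = 3 shifts, so k ≥ 3.
k = 3 works: Wed afternoon→Nakamura+Huang, Wed evening→Ferraro, Thu morning→Mbeki, Thu afternoon→Mbeki, Thu evening→Ferraro, Fri morning→Ferraro, Fri afternoon→Mbeki+Jensen, Fri evening→Nakamura, Sat morning→Nakamura+Jensen.
Loads: Ferraro 3, Mbeki 3, Nakamura 3, Jensen 2, Huang 1 — all ≤ 3.

3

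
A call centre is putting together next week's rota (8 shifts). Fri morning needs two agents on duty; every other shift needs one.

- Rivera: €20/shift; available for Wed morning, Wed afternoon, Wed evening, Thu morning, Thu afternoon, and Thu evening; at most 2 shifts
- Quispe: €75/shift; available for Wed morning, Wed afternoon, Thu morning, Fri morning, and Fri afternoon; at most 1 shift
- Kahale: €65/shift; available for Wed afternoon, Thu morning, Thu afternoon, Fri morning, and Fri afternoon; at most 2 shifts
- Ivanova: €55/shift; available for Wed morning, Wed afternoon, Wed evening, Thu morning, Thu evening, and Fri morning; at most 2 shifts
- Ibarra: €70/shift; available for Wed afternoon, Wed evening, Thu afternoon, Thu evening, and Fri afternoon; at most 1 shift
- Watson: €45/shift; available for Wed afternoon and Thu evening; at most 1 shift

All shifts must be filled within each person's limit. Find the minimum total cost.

€470

Picking the cheapest available agent for each shift independently would cost €305, but that ignores the shift limits.
An optimal schedule: Wed morning→Rivera, Wed afternoon→Watson, Wed evening→Rivera, Thu morning→Ivanova, Thu afternoon→Kahale, Thu evening→Ivanova, Fri morning→Quispe+Kahale, Fri afternoon→Ibarra.
Total: 20 + 45 + 20 + 55 + 65 + 55 + 75 + 65 + 70 = €470.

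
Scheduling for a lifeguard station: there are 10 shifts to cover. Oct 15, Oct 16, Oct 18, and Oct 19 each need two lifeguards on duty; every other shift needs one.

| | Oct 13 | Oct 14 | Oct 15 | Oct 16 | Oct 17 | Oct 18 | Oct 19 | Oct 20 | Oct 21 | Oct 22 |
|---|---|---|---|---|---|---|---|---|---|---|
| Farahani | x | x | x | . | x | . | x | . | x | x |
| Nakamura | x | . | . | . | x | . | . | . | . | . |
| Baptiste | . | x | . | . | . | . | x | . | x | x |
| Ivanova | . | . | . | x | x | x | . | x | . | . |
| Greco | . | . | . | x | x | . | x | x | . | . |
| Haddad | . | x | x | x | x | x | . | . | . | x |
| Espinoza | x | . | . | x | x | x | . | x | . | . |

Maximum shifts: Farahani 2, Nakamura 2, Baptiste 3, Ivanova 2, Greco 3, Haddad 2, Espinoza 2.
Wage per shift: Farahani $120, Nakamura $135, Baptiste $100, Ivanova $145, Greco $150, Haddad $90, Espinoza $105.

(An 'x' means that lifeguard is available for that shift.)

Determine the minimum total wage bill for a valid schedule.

$1640

Oct 15 can only be covered by Farahani and Haddad, so that assignment is forced.
Picking the cheapest available lifeguard for each shift independently would cost $1400, but that ignores the shift limits.
An optimal schedule: Oct 13→Nakamura, Oct 14→Haddad, Oct 15→Haddad+Farahani, Oct 16→Ivanova+Greco, Oct 17→Nakamura, Oct 18→Espinoza+Ivanova, Oct 19→Baptiste+Farahani, Oct 20→Espinoza, Oct 21→Baptiste, Oct 22→Baptiste.
Total: 135 + 90 + 90 + 120 + 145 + 150 + 135 + 105 + 145 + 100 + 120 + 105 + 100 + 100 = $1640.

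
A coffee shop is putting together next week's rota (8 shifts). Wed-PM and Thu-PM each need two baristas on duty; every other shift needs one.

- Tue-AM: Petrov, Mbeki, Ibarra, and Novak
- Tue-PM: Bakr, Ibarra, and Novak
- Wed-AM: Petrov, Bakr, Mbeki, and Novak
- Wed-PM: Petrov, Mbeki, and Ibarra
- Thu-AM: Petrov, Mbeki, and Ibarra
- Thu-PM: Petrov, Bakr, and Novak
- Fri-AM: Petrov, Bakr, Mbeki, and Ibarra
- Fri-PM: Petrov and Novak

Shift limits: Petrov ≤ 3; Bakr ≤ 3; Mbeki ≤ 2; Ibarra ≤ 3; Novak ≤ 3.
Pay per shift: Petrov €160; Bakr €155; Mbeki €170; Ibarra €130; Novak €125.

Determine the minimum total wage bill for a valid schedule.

Picking the cheapest available barista for each shift independently would cost €1330, but that ignores the shift limits.
An optimal schedule: Tue-AM→Ibarra, Tue-PM→Novak, Wed-AM→Bakr, Wed-PM→Ibarra+Petrov, Thu-AM→Ibarra, Thu-PM→Novak+Bakr, Fri-AM→Bakr, Fri-PM→Novak.
Total: 130 + 125 + 155 + 130 + 160 + 130 + 125 + 155 + 155 + 125 = €1390.

€1390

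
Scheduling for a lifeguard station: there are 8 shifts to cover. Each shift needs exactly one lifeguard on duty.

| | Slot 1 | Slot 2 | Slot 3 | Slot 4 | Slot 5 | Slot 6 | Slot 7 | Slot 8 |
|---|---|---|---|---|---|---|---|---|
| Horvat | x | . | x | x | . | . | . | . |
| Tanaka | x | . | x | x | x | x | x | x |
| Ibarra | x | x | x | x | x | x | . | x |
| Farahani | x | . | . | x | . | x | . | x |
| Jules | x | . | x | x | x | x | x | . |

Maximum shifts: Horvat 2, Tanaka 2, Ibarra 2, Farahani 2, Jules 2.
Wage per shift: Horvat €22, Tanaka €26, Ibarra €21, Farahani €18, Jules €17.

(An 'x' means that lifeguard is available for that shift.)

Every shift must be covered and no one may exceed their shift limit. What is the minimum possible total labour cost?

€156

Slot 2 can only be covered by Ibarra, so that assignment is forced.
Picking the cheapest available lifeguard for each shift independently would cost €141, but that ignores the shift limits.
An optimal schedule: Slot 1→Horvat, Slot 2→Ibarra, Slot 3→Ibarra, Slot 4→Horvat, Slot 5→Jules, Slot 6→Farahani, Slot 7→Jules, Slot 8→Farahani.
Total: 22 + 21 + 21 + 22 + 17 + 18 + 17 + 18 = €156.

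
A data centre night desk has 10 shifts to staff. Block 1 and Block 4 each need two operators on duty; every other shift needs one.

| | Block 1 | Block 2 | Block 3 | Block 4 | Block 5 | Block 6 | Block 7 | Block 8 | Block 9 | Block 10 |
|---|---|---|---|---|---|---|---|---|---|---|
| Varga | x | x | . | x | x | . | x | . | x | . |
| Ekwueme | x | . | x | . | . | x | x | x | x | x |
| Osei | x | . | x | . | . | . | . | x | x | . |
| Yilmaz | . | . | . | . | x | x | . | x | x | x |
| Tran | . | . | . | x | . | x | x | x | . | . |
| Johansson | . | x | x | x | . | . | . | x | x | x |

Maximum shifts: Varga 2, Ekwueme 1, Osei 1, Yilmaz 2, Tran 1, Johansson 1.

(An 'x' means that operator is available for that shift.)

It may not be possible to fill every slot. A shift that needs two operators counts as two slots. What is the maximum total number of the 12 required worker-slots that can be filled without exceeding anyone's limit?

8

Total capacity across all operators is 2+1+1+2+1+1 = 8, and 12 slots are needed, so at most 8 can be filled.
An assignment achieving 8: Block 1→Ekwueme+Osei, Block 2→Varga, Block 3→Johansson, Block 4→Tran, Block 5→Varga, Block 6→Yilmaz, Block 10→Yilmaz.
Loads: Varga 2/2, Ekwueme 1/1, Osei 1/1, Yilmaz 2/2, Tran 1/1, Johansson 1/1.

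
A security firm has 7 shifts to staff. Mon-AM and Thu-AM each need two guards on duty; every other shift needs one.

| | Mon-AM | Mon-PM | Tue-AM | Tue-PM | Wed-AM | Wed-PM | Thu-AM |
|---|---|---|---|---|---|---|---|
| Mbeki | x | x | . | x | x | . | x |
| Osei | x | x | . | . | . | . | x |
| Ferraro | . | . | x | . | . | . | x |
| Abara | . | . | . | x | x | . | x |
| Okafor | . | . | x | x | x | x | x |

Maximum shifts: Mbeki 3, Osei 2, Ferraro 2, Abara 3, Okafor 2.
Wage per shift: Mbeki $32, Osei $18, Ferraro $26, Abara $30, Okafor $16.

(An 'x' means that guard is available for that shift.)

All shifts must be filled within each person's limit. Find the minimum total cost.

$212

Mon-AM can only be covered by Mbeki and Osei, so that assignment is forced.
Wed-PM can only be covered by Okafor, so that assignment is forced.
Picking the cheapest available guard for each shift independently would cost $166, but that ignores the shift limits.
An optimal schedule: Mon-AM→Osei+Mbeki, Mon-PM→Osei, Tue-AM→Ferraro, Tue-PM→Okafor, Wed-AM→Abara, Wed-PM→Okafor, Thu-AM→Ferraro+Abara.
Total: 18 + 32 + 18 + 26 + 16 + 30 + 16 + 26 + 30 = $212.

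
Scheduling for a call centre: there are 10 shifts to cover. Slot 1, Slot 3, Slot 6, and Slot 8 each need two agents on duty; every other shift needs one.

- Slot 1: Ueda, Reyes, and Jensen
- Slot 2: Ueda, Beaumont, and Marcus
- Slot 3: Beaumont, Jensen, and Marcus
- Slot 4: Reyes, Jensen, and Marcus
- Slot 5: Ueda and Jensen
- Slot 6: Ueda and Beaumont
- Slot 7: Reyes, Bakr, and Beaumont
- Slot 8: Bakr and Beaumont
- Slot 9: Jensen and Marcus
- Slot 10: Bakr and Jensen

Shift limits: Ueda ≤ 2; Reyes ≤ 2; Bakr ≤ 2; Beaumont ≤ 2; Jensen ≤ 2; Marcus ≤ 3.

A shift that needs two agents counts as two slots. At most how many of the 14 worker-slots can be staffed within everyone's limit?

13

Total capacity across all agents is 2+2+2+2+2+3 = 13, and 14 slots are needed, so at most 13 can be filled.
An assignment achieving 13: Slot 1→Reyes+Jensen, Slot 2→Marcus, Slot 3→Marcus, Slot 4→Marcus, Slot 5→Ueda, Slot 6→Ueda+Beaumont, Slot 7→Reyes, Slot 8→Bakr+Beaumont, Slot 9→Jensen, Slot 10→Bakr.
Loads: Ueda 2/2, Reyes 2/2, Bakr 2/2, Beaumont 2/2, Jensen 2/2, Marcus 3/3.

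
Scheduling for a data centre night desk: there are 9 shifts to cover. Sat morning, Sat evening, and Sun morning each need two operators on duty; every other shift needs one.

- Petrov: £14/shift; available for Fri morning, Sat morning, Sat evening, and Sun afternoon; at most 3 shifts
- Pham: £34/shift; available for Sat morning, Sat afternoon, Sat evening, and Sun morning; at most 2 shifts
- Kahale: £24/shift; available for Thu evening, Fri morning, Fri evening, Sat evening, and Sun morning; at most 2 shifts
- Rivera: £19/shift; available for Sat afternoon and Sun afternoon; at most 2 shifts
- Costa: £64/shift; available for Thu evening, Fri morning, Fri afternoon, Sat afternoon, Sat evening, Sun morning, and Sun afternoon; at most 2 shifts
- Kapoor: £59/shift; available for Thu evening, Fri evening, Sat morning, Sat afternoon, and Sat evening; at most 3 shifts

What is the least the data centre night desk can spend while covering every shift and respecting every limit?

Fri afternoon can only be covered by Costa, so that assignment is forced.
Picking the cheapest available operator for each shift independently would cost £303, but that ignores the shift limits.
An optimal schedule: Thu evening→Kapoor, Fri morning→Petrov, Fri afternoon→Costa, Fri evening→Kahale, Sat morning→Petrov+Pham, Sat afternoon→Rivera, Sat evening→Petrov+Kapoor, Sun morning→Kahale+Pham, Sun afternoon→Rivera.
Total: 59 + 14 + 64 + 24 + 14 + 34 + 19 + 14 + 59 + 24 + 34 + 19 = £378.

£378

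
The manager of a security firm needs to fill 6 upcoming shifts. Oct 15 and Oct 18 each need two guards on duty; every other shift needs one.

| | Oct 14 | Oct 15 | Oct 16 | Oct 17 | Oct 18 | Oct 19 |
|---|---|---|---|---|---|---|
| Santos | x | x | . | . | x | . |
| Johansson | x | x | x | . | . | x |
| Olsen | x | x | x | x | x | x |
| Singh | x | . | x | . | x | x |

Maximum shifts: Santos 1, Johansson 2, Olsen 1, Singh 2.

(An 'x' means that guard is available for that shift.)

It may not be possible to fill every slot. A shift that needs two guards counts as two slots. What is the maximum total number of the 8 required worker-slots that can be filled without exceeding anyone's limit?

Total capacity across all guards is 1+2+1+2 = 6, and 8 slots are needed, so at most 6 can be filled.
An assignment achieving 6: Oct 15→Santos+Johansson, Oct 16→Johansson, Oct 17→Olsen, Oct 18→Singh, Oct 19→Singh.
Loads: Santos 1/1, Johansson 2/2, Olsen 1/1, Singh 2/2.

6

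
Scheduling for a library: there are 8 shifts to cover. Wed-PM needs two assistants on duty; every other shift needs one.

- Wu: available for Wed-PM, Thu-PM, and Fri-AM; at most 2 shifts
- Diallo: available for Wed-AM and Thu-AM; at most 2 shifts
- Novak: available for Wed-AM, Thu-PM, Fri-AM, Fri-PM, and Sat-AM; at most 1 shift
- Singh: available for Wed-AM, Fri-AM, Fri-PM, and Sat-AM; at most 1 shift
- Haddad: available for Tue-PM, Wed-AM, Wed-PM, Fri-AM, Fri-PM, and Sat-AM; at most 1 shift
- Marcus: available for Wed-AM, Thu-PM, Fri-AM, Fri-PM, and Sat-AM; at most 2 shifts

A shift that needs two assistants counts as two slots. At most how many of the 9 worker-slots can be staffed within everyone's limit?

8

Total capacity across all assistants is 2+2+1+1+1+2 = 9, and 9 slots are needed, so at most 9 can be filled.
Shifts {Tue-PM, Wed-PM} need 3 slots but only Wu and Haddad are available for them, supplying at most 2 — so at least 1 slot must go unfilled.
An assignment achieving 8: Tue-PM→Haddad, Wed-AM→Diallo, Wed-PM→Wu, Thu-AM→Diallo, Thu-PM→Wu, Fri-AM→Marcus, Fri-PM→Novak, Sat-AM→Singh.
Loads: Wu 2/2, Diallo 2/2, Novak 1/1, Singh 1/1, Haddad 1/1, Marcus 1/2.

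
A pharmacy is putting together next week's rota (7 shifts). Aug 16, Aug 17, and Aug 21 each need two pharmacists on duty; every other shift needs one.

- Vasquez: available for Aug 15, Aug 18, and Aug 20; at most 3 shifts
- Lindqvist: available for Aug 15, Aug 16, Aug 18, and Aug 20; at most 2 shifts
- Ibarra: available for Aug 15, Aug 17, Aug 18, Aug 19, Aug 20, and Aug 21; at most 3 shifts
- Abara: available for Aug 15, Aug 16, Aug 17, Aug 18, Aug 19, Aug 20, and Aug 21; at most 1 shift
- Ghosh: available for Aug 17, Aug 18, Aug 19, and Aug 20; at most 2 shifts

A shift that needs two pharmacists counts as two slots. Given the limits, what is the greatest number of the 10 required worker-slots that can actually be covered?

Total capacity across all pharmacists is 3+2+3+1+2 = 11, and 10 slots are needed, so at most 10 can be filled.
Shifts {Aug 16, Aug 21} need 4 slots but only Lindqvist, Ibarra, and Abara are available for them, supplying at most 3 — so at least 1 slot must go unfilled.
An assignment achieving 9: Aug 15→Vasquez, Aug 16→Lindqvist+Abara, Aug 17→Ibarra+Ghosh, Aug 18→Vasquez, Aug 19→Ibarra, Aug 20→Vasquez, Aug 21→Ibarra.
Loads: Vasquez 3/3, Lindqvist 1/2, Ibarra 3/3, Abara 1/1, Ghosh 1/2.

9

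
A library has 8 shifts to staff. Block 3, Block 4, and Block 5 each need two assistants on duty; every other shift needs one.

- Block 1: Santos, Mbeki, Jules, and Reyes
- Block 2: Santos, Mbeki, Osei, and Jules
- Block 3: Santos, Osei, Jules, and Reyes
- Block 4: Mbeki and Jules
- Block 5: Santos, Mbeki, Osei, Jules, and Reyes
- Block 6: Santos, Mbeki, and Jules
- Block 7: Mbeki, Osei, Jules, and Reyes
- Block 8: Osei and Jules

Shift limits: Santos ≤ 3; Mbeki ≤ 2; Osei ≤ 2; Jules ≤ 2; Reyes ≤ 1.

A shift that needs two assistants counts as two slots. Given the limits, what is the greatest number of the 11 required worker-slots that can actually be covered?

Total capacity across all assistants is 3+2+2+2+1 = 10, and 11 slots are needed, so at most 10 can be filled.
An assignment achieving 10: Block 1→Santos, Block 2→Santos, Block 3→Osei+Jules, Block 4→Mbeki+Jules, Block 5→Reyes, Block 6→Santos, Block 7→Mbeki, Block 8→Osei.
Loads: Santos 3/3, Mbeki 2/2, Osei 2/2, Jules 2/2, Reyes 1/1.

10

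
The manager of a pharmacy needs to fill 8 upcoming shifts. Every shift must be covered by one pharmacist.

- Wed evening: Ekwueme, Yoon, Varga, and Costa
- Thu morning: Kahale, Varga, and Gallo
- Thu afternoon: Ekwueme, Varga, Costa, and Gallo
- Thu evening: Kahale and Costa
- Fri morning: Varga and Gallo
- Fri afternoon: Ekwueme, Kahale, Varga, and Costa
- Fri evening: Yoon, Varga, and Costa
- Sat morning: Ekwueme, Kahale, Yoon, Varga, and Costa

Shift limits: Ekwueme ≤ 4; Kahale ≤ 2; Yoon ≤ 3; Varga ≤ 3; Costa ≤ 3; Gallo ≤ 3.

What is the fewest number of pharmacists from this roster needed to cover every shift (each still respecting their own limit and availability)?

3

8 slots to fill and no one can take more than 4, so at least ⌈8/4⌉ = 2 pharmacists are needed.
Any 2 pharmacists together have capacity at most 4+3 = 7 < 8 slots, so 2 can never suffice.
Ekwueme, Kahale, and Varga alone can cover everything: Wed evening→Ekwueme, Thu morning→Kahale, Thu afternoon→Ekwueme, Thu evening→Kahale, Fri morning→Varga, Fri afternoon→Ekwueme, Fri evening→Varga, Sat morning→Ekwueme.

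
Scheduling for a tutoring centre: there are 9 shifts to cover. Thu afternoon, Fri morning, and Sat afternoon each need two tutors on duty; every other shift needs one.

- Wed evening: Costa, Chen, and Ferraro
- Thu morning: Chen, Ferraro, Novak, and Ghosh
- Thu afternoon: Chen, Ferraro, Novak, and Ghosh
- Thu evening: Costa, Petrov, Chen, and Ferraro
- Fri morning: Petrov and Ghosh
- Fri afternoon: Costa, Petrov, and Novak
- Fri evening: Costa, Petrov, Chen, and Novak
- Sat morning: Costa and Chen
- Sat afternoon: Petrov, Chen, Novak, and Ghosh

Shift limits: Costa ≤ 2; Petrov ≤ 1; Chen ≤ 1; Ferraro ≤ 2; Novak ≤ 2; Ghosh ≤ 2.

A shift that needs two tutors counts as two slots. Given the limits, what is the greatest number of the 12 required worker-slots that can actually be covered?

10

Total capacity across all tutors is 2+1+1+2+2+2 = 10, and 12 slots are needed, so at most 10 can be filled.
An assignment achieving 10: Wed evening→Costa, Thu morning→Chen, Thu afternoon→Ferraro+Novak, Thu evening→Ferraro, Fri morning→Petrov+Ghosh, Fri afternoon→Novak, Sat morning→Costa, Sat afternoon→Ghosh.
Loads: Costa 2/2, Petrov 1/1, Chen 1/1, Ferraro 2/2, Novak 2/2, Ghosh 2/2.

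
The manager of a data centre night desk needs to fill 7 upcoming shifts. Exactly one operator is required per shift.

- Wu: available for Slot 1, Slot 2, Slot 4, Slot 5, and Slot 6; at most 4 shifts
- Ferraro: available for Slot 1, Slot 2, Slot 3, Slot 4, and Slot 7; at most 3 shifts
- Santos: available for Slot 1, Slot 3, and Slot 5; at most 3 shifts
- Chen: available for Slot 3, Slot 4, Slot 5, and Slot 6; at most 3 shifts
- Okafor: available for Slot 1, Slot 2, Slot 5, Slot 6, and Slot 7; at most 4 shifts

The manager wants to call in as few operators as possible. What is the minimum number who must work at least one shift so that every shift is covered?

7 slots to fill and no one can take more than 4, so at least ⌈7/4⌉ = 2 operators are needed.
Wu and Ferraro alone can cover everything: Slot 1→Wu, Slot 2→Wu, Slot 3→Ferraro, Slot 4→Ferraro, Slot 5→Wu, Slot 6→Wu, Slot 7→Ferraro.

2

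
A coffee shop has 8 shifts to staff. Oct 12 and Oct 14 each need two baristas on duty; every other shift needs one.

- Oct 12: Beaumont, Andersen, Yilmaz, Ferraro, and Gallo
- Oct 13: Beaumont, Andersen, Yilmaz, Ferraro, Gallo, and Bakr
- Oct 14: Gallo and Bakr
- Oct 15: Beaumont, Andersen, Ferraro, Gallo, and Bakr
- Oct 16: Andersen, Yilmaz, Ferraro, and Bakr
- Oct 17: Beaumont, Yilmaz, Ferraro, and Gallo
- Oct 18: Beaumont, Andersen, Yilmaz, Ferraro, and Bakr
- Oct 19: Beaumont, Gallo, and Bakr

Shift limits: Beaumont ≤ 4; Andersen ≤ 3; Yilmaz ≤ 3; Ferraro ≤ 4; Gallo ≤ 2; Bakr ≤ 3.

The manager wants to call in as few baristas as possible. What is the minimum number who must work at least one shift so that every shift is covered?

10 slots to fill and no one can take more than 4, so at least ⌈10/4⌉ = 3 baristas are needed.
No set of 3 baristas can cover every shift (each such set leaves at least one shift with no one available or exceeds a cap).
Beaumont, Andersen, Gallo, and Bakr alone can cover everything: Oct 12→Beaumont+Andersen, Oct 13→Andersen, Oct 14→Gallo+Bakr, Oct 15→Gallo, Oct 16→Andersen, Oct 17→Beaumont, Oct 18→Beaumont, Oct 19→Beaumont.

4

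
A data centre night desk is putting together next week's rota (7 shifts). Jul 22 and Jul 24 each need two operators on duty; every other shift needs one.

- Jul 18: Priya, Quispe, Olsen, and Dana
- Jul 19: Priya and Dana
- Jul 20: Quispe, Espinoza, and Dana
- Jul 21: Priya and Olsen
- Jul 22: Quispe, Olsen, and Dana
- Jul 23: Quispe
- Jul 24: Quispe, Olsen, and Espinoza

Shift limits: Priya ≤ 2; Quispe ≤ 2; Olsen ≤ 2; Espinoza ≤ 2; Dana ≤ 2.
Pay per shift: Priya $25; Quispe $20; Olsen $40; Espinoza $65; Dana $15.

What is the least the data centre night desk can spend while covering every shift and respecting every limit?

$265

Jul 23 can only be covered by Quispe, so that assignment is forced.
Picking the cheapest available operator for each shift independently would cost $185, but that ignores the shift limits.
An optimal schedule: Jul 18→Dana, Jul 19→Priya, Jul 20→Quispe, Jul 21→Priya, Jul 22→Olsen+Dana, Jul 23→Quispe, Jul 24→Olsen+Espinoza.
Total: 15 + 25 + 20 + 25 + 40 + 15 + 20 + 40 + 65 = $265.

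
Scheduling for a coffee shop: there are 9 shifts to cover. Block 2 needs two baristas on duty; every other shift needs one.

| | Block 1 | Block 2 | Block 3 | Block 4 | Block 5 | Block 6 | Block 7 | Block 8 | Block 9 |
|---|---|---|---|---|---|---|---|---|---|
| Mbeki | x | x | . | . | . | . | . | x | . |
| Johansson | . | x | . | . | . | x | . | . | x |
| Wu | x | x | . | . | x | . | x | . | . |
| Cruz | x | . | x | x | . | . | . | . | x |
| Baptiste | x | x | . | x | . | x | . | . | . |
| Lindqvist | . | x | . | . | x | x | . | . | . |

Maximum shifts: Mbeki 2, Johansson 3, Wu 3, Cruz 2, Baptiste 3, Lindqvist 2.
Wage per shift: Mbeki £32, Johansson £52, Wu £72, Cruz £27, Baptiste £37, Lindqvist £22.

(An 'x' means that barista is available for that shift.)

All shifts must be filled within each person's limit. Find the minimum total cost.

£345

Block 3 can only be covered by Cruz, so that assignment is forced.
Block 7 can only be covered by Wu, so that assignment is forced.
Block 8 can only be covered by Mbeki, so that assignment is forced.
Picking the cheapest available barista for each shift independently would cost £310, but that ignores the shift limits.
An optimal schedule: Block 1→Baptiste, Block 2→Mbeki+Baptiste, Block 3→Cruz, Block 4→Baptiste, Block 5→Lindqvist, Block 6→Lindqvist, Block 7→Wu, Block 8→Mbeki, Block 9→Cruz.
Total: 37 + 32 + 37 + 27 + 37 + 22 + 22 + 72 + 32 + 27 = £345.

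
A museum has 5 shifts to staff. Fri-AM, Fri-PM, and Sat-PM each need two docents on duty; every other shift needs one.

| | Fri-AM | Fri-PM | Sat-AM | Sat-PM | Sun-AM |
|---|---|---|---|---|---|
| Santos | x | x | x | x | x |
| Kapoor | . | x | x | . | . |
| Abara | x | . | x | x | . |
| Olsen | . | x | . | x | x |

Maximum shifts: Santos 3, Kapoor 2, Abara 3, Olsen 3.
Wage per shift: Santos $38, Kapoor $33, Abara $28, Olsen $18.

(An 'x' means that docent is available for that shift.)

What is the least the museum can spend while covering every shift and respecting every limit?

$209

Fri-AM can only be covered by Santos and Abara, so that assignment is forced.
Picking the cheapest available docent for each shift independently would cost $209, and that bound is achievable.
An optimal schedule: Fri-AM→Abara+Santos, Fri-PM→Olsen+Kapoor, Sat-AM→Abara, Sat-PM→Olsen+Abara, Sun-AM→Olsen.
Total: 28 + 38 + 18 + 33 + 28 + 18 + 28 + 18 = $209.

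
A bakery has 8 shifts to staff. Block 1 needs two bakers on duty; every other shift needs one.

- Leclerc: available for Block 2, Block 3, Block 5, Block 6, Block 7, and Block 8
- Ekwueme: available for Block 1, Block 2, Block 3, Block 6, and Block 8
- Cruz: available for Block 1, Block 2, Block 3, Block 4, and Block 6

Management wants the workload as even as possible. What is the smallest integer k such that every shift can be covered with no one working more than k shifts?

With 3 bakers and 9 worker-slots to fill, someone must work at least ⌈9/3⌉ = 3 shifts, so k ≥ 3.
k = 3 works: Block 1→Ekwueme+Cruz, Block 2→Ekwueme, Block 3→Ekwueme, Block 4→Cruz, Block 5→Leclerc, Block 6→Cruz, Block 7→Leclerc, Block 8→Leclerc.
Loads: Leclerc 3, Ekwueme 3, Cruz 3 — all ≤ 3.

3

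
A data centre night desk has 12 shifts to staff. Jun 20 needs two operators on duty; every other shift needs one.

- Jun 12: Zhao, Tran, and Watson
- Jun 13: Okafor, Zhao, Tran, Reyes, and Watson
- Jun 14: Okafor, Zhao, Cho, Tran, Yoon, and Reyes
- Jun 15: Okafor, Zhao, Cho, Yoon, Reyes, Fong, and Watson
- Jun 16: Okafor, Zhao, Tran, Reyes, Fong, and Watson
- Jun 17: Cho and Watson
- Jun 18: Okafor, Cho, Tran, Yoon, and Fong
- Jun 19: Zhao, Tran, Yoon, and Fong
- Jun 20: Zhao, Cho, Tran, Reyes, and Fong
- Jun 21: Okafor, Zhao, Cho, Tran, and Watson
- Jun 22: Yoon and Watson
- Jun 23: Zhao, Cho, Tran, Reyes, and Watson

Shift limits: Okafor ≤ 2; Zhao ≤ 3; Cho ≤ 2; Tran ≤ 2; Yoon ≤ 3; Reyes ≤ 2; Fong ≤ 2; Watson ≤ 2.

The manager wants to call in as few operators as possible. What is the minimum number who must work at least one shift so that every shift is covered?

13 slots to fill and no one can take more than 3, so at least ⌈13/3⌉ = 5 operators are needed.
Any 5 operators together have capacity at most 3+3+2+2+2 = 12 < 13 slots, so 5 can never suffice.
Okafor, Zhao, Cho, Tran, Yoon, and Reyes alone can cover everything: Jun 12→Zhao, Jun 13→Okafor, Jun 14→Yoon, Jun 15→Yoon, Jun 16→Okafor, Jun 17→Cho, Jun 18→Cho, Jun 19→Zhao, Jun 20→Tran+Reyes, Jun 21→Zhao, Jun 22→Yoon, Jun 23→Tran.

6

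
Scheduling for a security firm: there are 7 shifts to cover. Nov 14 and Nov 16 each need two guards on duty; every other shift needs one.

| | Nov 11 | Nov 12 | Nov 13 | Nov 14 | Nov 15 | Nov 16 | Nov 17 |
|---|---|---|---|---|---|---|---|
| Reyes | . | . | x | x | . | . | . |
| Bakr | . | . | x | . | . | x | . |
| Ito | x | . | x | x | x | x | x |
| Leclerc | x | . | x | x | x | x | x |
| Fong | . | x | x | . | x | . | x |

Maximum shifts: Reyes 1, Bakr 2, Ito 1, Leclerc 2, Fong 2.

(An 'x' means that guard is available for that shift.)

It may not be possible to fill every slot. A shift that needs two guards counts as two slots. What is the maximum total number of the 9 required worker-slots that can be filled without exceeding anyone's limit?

Total capacity across all guards is 1+2+1+2+2 = 8, and 9 slots are needed, so at most 8 can be filled.
An assignment achieving 8: Nov 11→Ito, Nov 12→Fong, Nov 13→Bakr, Nov 14→Reyes+Leclerc, Nov 15→Leclerc, Nov 16→Bakr, Nov 17→Fong.
Loads: Reyes 1/1, Bakr 2/2, Ito 1/1, Leclerc 2/2, Fong 2/2.

8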